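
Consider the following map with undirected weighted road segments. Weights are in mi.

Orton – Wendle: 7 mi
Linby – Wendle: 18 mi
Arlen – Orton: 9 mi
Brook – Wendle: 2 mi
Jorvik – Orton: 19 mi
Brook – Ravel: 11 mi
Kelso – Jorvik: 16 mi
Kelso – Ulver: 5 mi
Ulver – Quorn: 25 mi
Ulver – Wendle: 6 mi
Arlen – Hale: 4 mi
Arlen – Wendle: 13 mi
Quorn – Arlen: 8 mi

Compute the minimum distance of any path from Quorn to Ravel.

34 mi

Running Dijkstra from Quorn:
Quorn: 0
Arlen: 8  (via Quorn)
Hale: 12  (via Arlen)
Orton: 17  (via Arlen)
Wendle: 21  (via Arlen)
Brook: 23  (via Wendle)
Ulver: 25  (via Quorn)
Kelso: 30  (via Ulver)
Ravel: 34  (via Brook)
Shortest route: Quorn–Arlen–Wendle–Brook–Ravel = 34 mi.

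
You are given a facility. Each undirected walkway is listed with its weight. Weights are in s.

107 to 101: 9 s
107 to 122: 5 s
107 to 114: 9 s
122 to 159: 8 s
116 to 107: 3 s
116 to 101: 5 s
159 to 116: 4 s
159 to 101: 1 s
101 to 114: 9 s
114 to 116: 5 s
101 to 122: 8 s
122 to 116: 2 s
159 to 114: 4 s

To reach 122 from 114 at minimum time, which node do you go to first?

Compare a few routes:
114–159–122: 4+8 = 12
114–159–116–122: 4+4+2 = 10
114–116–122: 5+2 = 7
114–159–101–116–122: 4+1+5+2 = 12
The minimum is 7 s via 114–116–122.
So from 114 the first move is to 116.

116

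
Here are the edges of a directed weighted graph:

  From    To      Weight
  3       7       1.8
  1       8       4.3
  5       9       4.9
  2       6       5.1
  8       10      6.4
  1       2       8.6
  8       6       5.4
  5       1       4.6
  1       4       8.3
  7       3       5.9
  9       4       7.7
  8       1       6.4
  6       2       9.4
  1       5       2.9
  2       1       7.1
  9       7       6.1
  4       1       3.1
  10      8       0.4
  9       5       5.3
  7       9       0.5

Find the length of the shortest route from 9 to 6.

19.6

Settle nodes by increasing distance from 9:
9: 0
5: 5.3  (via 9)
7: 6.1  (via 9)
4: 7.7  (via 9)
1: 9.9  (via 5)
3: 12  (via 7)
8: 14.2  (via 1)
2: 18.5  (via 1)
6: 19.6  (via 8)
Shortest route: 9–5–1–8–6 = 19.6.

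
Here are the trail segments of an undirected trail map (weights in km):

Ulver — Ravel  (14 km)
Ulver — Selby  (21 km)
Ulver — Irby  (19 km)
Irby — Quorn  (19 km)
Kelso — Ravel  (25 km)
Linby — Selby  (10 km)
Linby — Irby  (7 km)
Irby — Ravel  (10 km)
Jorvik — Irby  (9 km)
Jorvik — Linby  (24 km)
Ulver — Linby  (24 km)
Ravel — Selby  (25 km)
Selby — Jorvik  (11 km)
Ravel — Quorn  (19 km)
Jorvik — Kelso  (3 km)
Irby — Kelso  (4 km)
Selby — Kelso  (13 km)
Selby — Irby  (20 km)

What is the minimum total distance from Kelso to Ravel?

Shortest distances from Kelso:
Kelso: 0
Jorvik: 3  (via Kelso)
Irby: 4  (via Kelso)
Linby: 11  (via Irby)
Selby: 13  (via Kelso)
Ravel: 14  (via Irby)
Shortest route: Kelso → Irby → Ravel = 14 km.

14 km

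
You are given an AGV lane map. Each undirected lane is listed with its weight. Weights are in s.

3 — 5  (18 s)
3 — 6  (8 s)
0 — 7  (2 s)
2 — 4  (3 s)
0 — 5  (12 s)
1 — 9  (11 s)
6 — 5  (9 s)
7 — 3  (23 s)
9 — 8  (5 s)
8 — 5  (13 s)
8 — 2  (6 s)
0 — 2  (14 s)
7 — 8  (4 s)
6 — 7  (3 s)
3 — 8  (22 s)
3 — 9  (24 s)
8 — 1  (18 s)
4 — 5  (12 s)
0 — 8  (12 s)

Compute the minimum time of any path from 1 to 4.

Candidate routes:
1 - 9 - 8 - 5 - 4: 11+5+13+12 = 41
1 - 9 - 8 - 7 - 0 - 2 - 4: 11+5+4+2+14+3 = 39
1 - 8 - 2 - 4: 18+6+3 = 27
1 - 9 - 8 - 2 - 4: 11+5+6+3 = 25
Cheapest is 1 - 9 - 8 - 2 - 4 at 25 s.

25 s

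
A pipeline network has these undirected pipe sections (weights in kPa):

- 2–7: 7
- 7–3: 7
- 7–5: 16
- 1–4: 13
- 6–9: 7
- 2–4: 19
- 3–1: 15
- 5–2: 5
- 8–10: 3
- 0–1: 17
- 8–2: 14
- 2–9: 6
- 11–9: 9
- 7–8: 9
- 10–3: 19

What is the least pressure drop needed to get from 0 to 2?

Compare a few routes:
0–1–3–7–8–2: 17+15+7+9+14 = 62
0–1–4–2: 17+13+19 = 49
0–1–3–7–5–2: 17+15+7+16+5 = 60
0–1–3–7–2: 17+15+7+7 = 46
The minimum is 46 kPa via 0–1–3–7–2.

46 kPa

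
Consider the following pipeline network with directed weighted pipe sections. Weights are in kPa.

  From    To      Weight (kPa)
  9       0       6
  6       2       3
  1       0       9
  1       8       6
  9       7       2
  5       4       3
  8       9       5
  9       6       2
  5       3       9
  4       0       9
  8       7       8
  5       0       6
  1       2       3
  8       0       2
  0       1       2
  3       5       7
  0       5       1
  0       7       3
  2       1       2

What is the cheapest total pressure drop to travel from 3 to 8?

Shortest distances from 3:
3: 0
5: 7  (via 3)
4: 10  (via 5)
0: 13  (via 5)
1: 15  (via 0)
7: 16  (via 0)
2: 18  (via 1)
8: 21  (via 1)
Shortest route: 3–5–0–1–8 = 21 kPa.

21 kPa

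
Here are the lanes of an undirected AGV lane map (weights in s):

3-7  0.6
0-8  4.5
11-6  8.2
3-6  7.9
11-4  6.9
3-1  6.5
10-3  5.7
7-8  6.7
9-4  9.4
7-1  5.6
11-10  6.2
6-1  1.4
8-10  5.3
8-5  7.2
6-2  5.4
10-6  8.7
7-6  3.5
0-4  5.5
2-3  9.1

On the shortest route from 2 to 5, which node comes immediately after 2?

6

Candidate routes:
2 → 6 → 10 → 8 → 5: 5.4+8.7+5.3+7.2 = 26.6
2 → 6 → 1 → 7 → 8 → 5: 5.4+1.4+5.6+6.7+7.2 = 26.3
2 → 3 → 7 → 8 → 5: 9.1+0.6+6.7+7.2 = 23.6
2 → 6 → 7 → 8 → 5: 5.4+3.5+6.7+7.2 = 22.8
The minimum is 22.8 s via 2 → 6 → 7 → 8 → 5.
So from 2 the first move is to 6.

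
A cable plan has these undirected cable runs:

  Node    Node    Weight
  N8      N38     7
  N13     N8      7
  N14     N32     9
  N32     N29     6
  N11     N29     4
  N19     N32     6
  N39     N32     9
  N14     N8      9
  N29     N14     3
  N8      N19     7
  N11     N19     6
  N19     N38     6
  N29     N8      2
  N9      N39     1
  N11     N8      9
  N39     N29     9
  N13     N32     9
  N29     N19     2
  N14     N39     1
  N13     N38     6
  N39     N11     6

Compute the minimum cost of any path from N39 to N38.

12

Candidate routes:
N39–N14–N29–N19–N38: 1+3+2+6 = 12
N39–N14–N29–N8–N38: 1+3+2+7 = 13
N39–N14–N8–N38: 1+9+7 = 17
Cheapest is N39–N14–N29–N19–N38 at 12.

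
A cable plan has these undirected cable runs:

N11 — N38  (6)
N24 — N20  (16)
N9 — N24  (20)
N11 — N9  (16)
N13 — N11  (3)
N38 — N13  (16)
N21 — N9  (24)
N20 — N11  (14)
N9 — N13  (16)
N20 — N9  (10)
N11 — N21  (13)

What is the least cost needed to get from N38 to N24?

Shortest distances from N38:
N38: 0
N11: 6  (via N38)
N13: 9  (via N11)
N21: 19  (via N11)
N20: 20  (via N11)
N9: 22  (via N11)
N24: 36  (via N20)
Shortest route: N38–N11–N20–N24 = 36.

36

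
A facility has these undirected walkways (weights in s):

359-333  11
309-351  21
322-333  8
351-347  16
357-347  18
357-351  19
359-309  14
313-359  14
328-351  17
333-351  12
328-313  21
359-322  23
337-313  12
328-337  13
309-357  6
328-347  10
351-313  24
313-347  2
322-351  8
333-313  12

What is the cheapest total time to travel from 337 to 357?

Compare a few routes:
337 → 313 → 347 → 357: 12+2+18 = 32
337 → 328 → 347 → 357: 13+10+18 = 41
337 → 313 → 359 → 309 → 357: 12+14+14+6 = 46
Cheapest is 337 → 313 → 347 → 357 at 32 s.

32 s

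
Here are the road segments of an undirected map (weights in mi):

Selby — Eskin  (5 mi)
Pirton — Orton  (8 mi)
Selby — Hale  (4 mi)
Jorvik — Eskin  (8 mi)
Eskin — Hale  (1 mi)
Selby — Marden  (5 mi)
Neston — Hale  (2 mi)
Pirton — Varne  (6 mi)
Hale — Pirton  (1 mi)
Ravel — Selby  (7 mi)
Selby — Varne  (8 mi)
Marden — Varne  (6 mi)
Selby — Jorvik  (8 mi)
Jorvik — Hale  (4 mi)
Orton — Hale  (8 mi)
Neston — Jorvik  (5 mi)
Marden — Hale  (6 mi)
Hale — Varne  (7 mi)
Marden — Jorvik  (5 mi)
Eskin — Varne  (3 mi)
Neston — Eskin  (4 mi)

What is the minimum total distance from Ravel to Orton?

19 mi

Enumerating some paths:
Ravel–Selby–Hale–Pirton–Orton: 7+4+1+8 = 20
Ravel–Selby–Hale–Orton: 7+4+8 = 19
Ravel–Selby–Eskin–Hale–Orton: 7+5+1+8 = 21
The minimum is 19 mi via Ravel–Selby–Hale–Orton.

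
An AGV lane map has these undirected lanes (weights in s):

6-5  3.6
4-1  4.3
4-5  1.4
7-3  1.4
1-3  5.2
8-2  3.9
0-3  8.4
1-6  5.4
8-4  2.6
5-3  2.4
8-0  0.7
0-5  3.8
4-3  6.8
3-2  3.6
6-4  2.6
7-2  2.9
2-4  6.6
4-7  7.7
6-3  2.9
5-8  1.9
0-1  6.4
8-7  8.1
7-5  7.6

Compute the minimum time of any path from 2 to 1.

Running Dijkstra from 2:
2: 0
7: 2.9  (via 2)
3: 3.6  (via 2)
8: 3.9  (via 2)
0: 4.6  (via 8)
5: 5.8  (via 8)
4: 6.5  (via 8)
6: 6.5  (via 3)
1: 8.8  (via 3)
Shortest route: 2 → 3 → 1 = 8.8 s.

8.8 s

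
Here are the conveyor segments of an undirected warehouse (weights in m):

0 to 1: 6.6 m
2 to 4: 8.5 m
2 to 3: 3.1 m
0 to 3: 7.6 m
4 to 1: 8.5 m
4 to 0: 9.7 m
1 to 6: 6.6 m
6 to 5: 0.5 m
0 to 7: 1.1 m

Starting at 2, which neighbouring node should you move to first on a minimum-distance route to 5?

Compare a few routes:
2 - 3 - 0 - 1 - 6 - 5: 3.1+7.6+6.6+6.6+0.5 = 24.4
2 - 4 - 1 - 6 - 5: 8.5+8.5+6.6+0.5 = 24.1
The minimum is 24.1 m via 2 - 4 - 1 - 6 - 5.
So from 2 the first move is to 4.

4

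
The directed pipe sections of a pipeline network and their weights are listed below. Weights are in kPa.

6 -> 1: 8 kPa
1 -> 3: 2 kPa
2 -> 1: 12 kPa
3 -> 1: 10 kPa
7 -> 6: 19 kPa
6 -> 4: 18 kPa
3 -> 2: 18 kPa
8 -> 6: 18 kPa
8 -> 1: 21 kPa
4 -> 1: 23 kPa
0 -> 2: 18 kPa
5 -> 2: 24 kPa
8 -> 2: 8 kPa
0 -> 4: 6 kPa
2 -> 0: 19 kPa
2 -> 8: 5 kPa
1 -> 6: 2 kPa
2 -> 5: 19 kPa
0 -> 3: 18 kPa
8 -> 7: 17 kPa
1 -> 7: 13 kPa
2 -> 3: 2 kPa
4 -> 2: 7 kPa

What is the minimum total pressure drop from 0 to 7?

Settle nodes by increasing distance from 0:
0: 0
4: 6  (via 0)
2: 13  (via 4)
3: 15  (via 2)
8: 18  (via 2)
1: 25  (via 2)
6: 27  (via 1)
5: 32  (via 2)
7: 35  (via 8)
Shortest route: 0 → 4 → 2 → 8 → 7 = 35 kPa.

35 kPa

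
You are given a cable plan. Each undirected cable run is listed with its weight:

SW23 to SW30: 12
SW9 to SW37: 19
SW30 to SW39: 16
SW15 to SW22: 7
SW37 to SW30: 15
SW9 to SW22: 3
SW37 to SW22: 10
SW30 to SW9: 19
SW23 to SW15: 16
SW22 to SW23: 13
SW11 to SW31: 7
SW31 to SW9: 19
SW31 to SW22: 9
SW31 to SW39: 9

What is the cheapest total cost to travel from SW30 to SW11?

32

Running Dijkstra from SW30:
SW30: 0
SW23: 12  (via SW30)
SW37: 15  (via SW30)
SW39: 16  (via SW30)
SW9: 19  (via SW30)
SW22: 22  (via SW9)
SW31: 25  (via SW39)
SW15: 28  (via SW23)
SW11: 32  (via SW31)
Shortest route: SW30–SW39–SW31–SW11 = 32.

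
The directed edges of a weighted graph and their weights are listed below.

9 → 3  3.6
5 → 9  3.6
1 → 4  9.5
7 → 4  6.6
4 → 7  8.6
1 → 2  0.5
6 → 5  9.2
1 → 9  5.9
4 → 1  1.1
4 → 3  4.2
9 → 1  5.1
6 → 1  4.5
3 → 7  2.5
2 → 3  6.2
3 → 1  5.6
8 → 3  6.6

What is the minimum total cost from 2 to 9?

17.7

Settle nodes by increasing distance from 2:
2: 0
3: 6.2  (via 2)
7: 8.7  (via 3)
1: 11.8  (via 3)
4: 15.3  (via 7)
9: 17.7  (via 1)
Shortest route: 2 → 3 → 1 → 9 = 17.7.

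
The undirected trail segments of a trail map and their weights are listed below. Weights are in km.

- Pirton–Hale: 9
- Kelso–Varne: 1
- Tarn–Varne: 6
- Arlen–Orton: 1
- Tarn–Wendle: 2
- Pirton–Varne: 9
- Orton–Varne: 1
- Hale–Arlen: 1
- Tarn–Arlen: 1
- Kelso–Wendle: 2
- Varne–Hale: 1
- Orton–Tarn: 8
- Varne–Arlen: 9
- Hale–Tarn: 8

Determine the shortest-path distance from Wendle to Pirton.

Candidate routes:
Wendle–Kelso–Varne–Pirton: 2+1+9 = 12
Wendle–Kelso–Varne–Hale–Pirton: 2+1+1+9 = 13
Cheapest is Wendle–Kelso–Varne–Pirton at 12 km.

12 km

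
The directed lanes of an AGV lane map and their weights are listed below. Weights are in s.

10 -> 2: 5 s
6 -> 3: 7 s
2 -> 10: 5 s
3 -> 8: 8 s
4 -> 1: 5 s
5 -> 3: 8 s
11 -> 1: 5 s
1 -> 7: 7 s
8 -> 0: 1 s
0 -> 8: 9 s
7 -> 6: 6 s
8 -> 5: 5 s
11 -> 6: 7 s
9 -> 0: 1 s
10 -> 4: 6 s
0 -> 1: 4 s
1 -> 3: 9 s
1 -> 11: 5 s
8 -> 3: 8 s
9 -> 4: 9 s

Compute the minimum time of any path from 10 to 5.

33 s

Compare a few routes:
10 → 4 → 1 → 3 → 8 → 5: 6+5+9+8+5 = 33
10 → 4 → 1 → 7 → 6 → 3 → 8 → 5: 6+5+7+6+7+8+5 = 44
10 → 4 → 1 → 11 → 6 → 3 → 8 → 5: 6+5+5+7+7+8+5 = 43
Cheapest is 10 → 4 → 1 → 3 → 8 → 5 at 33 s.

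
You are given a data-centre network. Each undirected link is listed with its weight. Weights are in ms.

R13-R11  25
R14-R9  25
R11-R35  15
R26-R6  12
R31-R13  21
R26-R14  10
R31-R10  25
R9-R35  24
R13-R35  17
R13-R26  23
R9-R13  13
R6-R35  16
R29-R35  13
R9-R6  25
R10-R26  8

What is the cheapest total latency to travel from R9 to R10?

43 ms

Compare a few routes:
R9 → R13 → R26 → R10: 13+23+8 = 44
R9 → R14 → R26 → R10: 25+10+8 = 43
R9 → R6 → R26 → R10: 25+12+8 = 45
Cheapest is R9 → R14 → R26 → R10 at 43 ms.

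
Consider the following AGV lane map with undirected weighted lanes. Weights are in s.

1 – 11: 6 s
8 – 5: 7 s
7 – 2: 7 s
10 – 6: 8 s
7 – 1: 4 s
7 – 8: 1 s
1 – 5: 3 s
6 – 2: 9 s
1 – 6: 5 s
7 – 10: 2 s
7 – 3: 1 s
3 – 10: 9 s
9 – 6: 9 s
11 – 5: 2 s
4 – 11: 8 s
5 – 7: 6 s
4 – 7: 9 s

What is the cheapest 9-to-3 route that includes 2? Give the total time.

26 s

Best 9 to 2: 9–6–2 costing 18
Shortest 2→3: 2–7–3 = 8
Total via 2: 18 + 8 = 26 s.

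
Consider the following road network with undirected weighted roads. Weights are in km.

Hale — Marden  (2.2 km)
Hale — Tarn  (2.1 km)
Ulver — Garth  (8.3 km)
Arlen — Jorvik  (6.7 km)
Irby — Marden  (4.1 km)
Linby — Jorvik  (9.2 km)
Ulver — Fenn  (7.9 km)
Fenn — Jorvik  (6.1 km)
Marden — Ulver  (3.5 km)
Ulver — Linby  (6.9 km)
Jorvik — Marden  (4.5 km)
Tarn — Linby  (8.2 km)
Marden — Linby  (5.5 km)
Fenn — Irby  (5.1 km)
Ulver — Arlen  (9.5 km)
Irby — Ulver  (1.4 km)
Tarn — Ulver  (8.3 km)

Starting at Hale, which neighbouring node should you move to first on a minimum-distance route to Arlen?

Marden

Enumerating some paths:
Hale - Marden - Jorvik - Arlen: 2.2+4.5+6.7 = 13.4
Hale - Marden - Ulver - Arlen: 2.2+3.5+9.5 = 15.2
Cheapest is Hale - Marden - Jorvik - Arlen at 13.4 km.
So from Hale the first move is to Marden.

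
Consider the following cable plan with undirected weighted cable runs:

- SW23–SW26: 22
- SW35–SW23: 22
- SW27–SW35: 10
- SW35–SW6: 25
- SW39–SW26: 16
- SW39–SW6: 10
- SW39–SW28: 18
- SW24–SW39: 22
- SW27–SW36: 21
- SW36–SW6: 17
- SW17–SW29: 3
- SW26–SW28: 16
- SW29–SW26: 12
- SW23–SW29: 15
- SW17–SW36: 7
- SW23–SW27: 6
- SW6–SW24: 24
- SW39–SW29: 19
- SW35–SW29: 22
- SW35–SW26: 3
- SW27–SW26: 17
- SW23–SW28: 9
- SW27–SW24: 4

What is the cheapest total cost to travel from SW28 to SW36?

34

Candidate routes:
SW28 - SW23 - SW27 - SW36: 9+6+21 = 36
SW28 - SW23 - SW29 - SW17 - SW36: 9+15+3+7 = 34
SW28 - SW26 - SW29 - SW17 - SW36: 16+12+3+7 = 38
Cheapest is SW28 - SW23 - SW29 - SW17 - SW36 at 34.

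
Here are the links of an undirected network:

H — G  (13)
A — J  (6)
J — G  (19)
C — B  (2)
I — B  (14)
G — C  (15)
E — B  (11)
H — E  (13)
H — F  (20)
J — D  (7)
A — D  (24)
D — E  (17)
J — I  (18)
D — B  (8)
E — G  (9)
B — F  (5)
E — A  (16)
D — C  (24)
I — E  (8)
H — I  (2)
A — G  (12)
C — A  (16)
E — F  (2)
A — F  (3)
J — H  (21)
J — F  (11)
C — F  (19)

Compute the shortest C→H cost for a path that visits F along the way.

19

Best C to F: C–B–F costing 7
Shortest F→H: F–E–I–H = 12
Total via F: 7 + 12 = 19.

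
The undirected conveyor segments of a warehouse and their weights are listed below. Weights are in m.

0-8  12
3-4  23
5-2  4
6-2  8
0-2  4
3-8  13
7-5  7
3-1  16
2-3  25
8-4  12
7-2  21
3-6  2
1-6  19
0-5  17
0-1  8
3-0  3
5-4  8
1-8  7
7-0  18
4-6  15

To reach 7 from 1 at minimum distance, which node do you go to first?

0

Candidate routes:
1–0–2–5–7: 8+4+4+7 = 23
1–0–5–7: 8+17+7 = 32
1–0–7: 8+18 = 26
Cheapest is 1–0–2–5–7 at 23 m.
So from 1 the first move is to 0.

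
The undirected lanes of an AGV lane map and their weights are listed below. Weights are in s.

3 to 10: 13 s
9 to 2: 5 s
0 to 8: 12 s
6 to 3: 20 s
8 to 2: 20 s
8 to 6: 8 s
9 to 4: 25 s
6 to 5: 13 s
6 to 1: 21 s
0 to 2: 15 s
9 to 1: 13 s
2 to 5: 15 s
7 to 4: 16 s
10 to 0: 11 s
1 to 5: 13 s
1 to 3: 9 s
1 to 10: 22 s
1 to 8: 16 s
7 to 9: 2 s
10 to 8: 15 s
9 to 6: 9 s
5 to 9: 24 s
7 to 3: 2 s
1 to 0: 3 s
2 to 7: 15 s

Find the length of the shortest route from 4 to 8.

35 s

Compare a few routes:
4 - 7 - 3 - 1 - 0 - 8: 16+2+9+3+12 = 42
4 - 7 - 9 - 6 - 8: 16+2+9+8 = 35
4 - 9 - 6 - 8: 25+9+8 = 42
Cheapest is 4 - 7 - 9 - 6 - 8 at 35 s.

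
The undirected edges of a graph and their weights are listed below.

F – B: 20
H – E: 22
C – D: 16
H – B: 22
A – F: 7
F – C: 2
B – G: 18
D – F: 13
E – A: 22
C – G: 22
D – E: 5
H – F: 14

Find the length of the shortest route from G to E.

Shortest distances from G:
G: 0
B: 18  (via G)
C: 22  (via G)
F: 24  (via C)
A: 31  (via F)
D: 37  (via F)
H: 38  (via F)
E: 42  (via D)
Shortest route: G–C–F–D–E = 42.

42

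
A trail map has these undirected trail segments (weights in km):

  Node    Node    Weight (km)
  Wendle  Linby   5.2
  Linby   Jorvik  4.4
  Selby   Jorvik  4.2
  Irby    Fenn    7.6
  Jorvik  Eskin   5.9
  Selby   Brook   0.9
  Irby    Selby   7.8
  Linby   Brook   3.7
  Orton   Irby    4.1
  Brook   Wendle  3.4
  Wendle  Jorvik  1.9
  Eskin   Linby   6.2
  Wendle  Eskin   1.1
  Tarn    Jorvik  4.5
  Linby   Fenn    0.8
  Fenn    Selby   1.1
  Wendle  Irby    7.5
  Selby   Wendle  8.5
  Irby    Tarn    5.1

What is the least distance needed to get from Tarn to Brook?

Shortest distances from Tarn:
Tarn: 0
Jorvik: 4.5  (via Tarn)
Irby: 5.1  (via Tarn)
Wendle: 6.4  (via Jorvik)
Eskin: 7.5  (via Wendle)
Selby: 8.7  (via Jorvik)
Linby: 8.9  (via Jorvik)
Orton: 9.2  (via Irby)
Brook: 9.6  (via Selby)
Shortest route: Tarn → Jorvik → Selby → Brook = 9.6 km.

9.6 km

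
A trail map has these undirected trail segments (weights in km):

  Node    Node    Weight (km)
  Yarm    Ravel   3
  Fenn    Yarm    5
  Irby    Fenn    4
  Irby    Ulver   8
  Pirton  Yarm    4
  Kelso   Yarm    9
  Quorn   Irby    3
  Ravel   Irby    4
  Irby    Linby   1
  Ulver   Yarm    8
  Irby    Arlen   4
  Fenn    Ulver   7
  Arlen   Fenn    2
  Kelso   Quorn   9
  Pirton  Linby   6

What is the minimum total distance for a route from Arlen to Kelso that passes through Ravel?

20 km

Best Arlen to Ravel: Arlen → Irby → Ravel costing 8
Shortest Ravel→Kelso: Ravel → Yarm → Kelso = 12
Total via Ravel: 8 + 12 = 20 km.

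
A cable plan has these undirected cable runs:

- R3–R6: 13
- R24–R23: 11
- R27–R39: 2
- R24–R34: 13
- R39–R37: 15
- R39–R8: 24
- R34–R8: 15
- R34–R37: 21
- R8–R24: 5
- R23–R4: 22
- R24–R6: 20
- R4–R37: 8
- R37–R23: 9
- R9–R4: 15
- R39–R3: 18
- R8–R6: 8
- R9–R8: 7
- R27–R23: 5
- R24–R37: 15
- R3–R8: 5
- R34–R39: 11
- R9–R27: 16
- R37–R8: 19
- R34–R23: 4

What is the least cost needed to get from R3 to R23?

Shortest distances from R3:
R3: 0
R8: 5  (via R3)
R24: 10  (via R8)
R9: 12  (via R8)
R6: 13  (via R3)
R39: 18  (via R3)
R27: 20  (via R39)
R34: 20  (via R8)
R23: 21  (via R24)
Shortest route: R3–R8–R24–R23 = 21.

21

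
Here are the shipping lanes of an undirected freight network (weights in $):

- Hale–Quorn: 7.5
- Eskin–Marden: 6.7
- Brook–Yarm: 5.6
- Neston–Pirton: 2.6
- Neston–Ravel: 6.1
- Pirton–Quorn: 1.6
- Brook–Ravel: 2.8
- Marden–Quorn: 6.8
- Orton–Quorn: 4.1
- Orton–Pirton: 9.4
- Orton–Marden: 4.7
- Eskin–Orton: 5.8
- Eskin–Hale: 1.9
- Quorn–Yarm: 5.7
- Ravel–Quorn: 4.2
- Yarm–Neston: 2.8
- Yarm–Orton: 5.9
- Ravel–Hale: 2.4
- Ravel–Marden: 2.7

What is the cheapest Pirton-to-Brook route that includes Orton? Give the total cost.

$15.9

Shortest Pirton→Orton: Pirton → Quorn → Orton = 5.7
Shortest Orton→Brook: Orton → Marden → Ravel → Brook = 10.2
Total via Orton: 5.7 + 10.2 = $15.9.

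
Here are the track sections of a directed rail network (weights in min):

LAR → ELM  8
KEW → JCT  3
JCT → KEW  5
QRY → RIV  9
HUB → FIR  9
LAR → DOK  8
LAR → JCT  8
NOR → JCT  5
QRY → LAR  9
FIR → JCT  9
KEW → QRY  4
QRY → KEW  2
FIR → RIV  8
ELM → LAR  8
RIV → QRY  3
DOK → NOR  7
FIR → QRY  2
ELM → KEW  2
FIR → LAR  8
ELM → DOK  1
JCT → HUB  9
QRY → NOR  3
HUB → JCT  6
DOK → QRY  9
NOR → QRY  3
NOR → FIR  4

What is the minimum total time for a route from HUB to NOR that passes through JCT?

Best HUB to JCT: HUB → JCT costing 6
Shortest JCT→NOR: JCT → KEW → QRY → NOR = 12
Total via JCT: 6 + 12 = 18 min.

18 min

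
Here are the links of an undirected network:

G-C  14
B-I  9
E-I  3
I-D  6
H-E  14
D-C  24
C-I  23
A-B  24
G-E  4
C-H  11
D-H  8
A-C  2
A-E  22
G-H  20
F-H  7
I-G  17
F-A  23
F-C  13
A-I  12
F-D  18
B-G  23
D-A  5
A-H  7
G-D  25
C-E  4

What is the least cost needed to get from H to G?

17

Compare a few routes:
H–G: 20 = 20
H–A–C–E–G: 7+2+4+4 = 17
H–E–G: 14+4 = 18
H–C–E–G: 11+4+4 = 19
Cheapest is H–A–C–E–G at 17.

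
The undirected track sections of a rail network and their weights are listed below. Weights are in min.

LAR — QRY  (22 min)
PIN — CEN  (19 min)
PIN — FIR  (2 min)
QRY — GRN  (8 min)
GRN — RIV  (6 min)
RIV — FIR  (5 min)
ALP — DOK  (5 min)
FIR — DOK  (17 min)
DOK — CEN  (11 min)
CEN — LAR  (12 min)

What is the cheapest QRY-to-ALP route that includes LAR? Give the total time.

Shortest QRY→LAR: QRY–LAR = 22
Best LAR to ALP: LAR–CEN–DOK–ALP costing 28
Total via LAR: 22 + 28 = 50 min.

50 min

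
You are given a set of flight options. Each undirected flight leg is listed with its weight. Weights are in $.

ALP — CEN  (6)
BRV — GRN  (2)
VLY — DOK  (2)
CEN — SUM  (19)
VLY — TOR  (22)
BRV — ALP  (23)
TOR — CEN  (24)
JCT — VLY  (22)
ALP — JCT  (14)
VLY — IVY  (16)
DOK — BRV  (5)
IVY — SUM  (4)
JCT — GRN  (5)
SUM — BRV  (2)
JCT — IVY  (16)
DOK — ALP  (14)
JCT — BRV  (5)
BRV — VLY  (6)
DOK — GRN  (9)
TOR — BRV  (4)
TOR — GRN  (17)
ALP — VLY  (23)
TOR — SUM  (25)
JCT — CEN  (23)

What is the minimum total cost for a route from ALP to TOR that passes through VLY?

Best ALP to VLY: ALP–DOK–VLY costing 16
Shortest VLY→TOR: VLY–BRV–TOR = 10
Total via VLY: 16 + 10 = $26.

$26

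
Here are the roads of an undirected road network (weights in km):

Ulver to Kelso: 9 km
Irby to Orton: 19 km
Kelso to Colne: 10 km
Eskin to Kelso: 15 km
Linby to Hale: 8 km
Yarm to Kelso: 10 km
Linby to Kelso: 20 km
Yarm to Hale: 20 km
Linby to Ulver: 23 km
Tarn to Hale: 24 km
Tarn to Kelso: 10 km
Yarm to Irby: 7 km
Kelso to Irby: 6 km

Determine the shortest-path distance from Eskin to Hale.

Settle nodes by increasing distance from Eskin:
Eskin: 0
Kelso: 15  (via Eskin)
Irby: 21  (via Kelso)
Ulver: 24  (via Kelso)
Colne: 25  (via Kelso)
Tarn: 25  (via Kelso)
Yarm: 25  (via Kelso)
Linby: 35  (via Kelso)
Orton: 40  (via Irby)
Hale: 43  (via Linby)
Shortest route: Eskin–Kelso–Linby–Hale = 43 km.

43 km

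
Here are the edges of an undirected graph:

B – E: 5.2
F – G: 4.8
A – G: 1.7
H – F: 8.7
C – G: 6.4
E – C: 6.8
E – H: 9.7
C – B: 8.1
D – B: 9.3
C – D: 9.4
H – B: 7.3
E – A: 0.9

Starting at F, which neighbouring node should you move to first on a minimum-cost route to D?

Enumerating some paths:
F - G - C - D: 4.8+6.4+9.4 = 20.6
F - G - A - E - B - D: 4.8+1.7+0.9+5.2+9.3 = 21.9
The minimum is 20.6 via F - G - C - D.
So from F the first move is to G.

G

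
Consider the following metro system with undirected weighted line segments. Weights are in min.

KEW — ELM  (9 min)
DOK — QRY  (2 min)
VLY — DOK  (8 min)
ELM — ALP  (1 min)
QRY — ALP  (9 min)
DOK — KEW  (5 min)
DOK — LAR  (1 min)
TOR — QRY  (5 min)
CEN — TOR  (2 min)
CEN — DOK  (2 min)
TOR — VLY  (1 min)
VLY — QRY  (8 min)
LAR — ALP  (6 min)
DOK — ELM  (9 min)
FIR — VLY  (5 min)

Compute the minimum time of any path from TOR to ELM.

Compare a few routes:
TOR → CEN → DOK → ELM: 2+2+9 = 13
TOR → CEN → DOK → LAR → ALP → ELM: 2+2+1+6+1 = 12
TOR → QRY → DOK → LAR → ALP → ELM: 5+2+1+6+1 = 15
Cheapest is TOR → CEN → DOK → LAR → ALP → ELM at 12 min.

12 min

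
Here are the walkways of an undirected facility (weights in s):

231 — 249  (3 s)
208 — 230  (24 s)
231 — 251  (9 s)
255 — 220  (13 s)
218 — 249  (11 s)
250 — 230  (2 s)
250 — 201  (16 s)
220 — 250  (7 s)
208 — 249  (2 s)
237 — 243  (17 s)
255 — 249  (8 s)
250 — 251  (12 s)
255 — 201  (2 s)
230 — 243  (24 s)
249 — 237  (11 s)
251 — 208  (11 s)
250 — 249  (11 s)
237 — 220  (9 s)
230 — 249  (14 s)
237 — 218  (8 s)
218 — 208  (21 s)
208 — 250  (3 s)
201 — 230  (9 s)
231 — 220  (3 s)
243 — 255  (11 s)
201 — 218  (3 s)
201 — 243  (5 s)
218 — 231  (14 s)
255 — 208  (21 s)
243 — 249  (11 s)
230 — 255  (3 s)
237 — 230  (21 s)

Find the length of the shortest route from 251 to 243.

Compare a few routes:
251 - 231 - 249 - 243: 9+3+11 = 23
251 - 250 - 230 - 255 - 201 - 243: 12+2+3+2+5 = 24
251 - 208 - 249 - 243: 11+2+11 = 24
Cheapest is 251 - 231 - 249 - 243 at 23 s.

23 s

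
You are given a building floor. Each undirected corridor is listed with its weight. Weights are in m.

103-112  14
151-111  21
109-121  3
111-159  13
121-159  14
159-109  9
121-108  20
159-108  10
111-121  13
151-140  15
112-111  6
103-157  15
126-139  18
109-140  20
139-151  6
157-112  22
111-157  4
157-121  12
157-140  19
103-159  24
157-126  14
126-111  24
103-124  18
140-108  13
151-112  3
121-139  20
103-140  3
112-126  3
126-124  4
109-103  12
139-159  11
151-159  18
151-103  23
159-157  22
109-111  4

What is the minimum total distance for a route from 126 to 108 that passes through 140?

Shortest 126→140: 126 → 112 → 103 → 140 = 20
Shortest 140→108: 140 → 108 = 13
Total via 140: 20 + 13 = 33 m.

33 m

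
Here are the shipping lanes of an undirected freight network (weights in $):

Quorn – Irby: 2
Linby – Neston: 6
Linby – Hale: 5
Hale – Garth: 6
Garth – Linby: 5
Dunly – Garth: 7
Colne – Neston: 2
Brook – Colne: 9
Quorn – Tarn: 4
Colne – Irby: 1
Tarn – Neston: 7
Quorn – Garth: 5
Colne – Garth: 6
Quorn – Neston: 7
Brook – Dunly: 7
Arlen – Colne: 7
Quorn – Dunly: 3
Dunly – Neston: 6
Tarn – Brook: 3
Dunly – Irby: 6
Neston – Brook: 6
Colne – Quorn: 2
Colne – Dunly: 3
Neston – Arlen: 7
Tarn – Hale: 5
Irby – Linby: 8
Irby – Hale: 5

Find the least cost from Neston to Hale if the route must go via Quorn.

Shortest Neston→Quorn: Neston → Colne → Quorn = 4
Best Quorn to Hale: Quorn → Irby → Hale costing 7
Total via Quorn: 4 + 7 = $11.

$11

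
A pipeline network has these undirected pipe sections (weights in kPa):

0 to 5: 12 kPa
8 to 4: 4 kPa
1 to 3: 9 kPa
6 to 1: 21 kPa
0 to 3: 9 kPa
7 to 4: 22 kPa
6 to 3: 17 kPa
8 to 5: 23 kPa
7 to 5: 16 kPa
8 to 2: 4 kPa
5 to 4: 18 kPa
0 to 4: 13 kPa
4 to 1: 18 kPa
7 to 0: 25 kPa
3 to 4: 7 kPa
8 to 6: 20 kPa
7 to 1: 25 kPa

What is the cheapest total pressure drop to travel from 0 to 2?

Compare a few routes:
0 - 3 - 4 - 8 - 2: 9+7+4+4 = 24
0 - 4 - 8 - 2: 13+4+4 = 21
0 - 5 - 8 - 2: 12+23+4 = 39
0 - 5 - 4 - 8 - 2: 12+18+4+4 = 38
Cheapest is 0 - 4 - 8 - 2 at 21 kPa.

21 kPa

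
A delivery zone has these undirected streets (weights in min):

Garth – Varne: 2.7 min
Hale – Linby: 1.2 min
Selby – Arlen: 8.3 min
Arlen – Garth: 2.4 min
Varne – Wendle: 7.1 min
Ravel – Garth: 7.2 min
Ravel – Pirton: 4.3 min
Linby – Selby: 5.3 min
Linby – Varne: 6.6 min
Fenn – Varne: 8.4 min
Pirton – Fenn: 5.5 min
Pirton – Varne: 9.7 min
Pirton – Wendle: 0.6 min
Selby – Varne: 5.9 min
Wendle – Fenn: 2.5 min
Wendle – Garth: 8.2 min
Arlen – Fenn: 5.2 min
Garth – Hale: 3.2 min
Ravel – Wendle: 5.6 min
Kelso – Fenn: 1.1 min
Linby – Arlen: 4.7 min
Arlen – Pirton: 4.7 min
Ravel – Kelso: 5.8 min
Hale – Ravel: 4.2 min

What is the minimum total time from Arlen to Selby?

Settle nodes by increasing distance from Arlen:
Arlen: 0
Garth: 2.4  (via Arlen)
Pirton: 4.7  (via Arlen)
Linby: 4.7  (via Arlen)
Varne: 5.1  (via Garth)
Fenn: 5.2  (via Arlen)
Wendle: 5.3  (via Pirton)
Hale: 5.6  (via Garth)
Kelso: 6.3  (via Fenn)
Selby: 8.3  (via Arlen)
Shortest route: Arlen–Selby = 8.3 min.

8.3 min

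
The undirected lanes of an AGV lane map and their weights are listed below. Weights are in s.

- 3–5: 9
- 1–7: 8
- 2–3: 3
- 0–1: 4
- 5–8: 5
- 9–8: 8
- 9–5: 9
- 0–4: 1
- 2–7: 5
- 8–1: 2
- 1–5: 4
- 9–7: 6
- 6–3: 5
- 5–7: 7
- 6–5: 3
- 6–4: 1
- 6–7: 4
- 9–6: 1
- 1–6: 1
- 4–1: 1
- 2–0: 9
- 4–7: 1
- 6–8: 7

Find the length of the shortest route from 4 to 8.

3 s

Enumerating some paths:
4 - 6 - 1 - 8: 1+1+2 = 4
4 - 1 - 8: 1+2 = 3
Cheapest is 4 - 1 - 8 at 3 s.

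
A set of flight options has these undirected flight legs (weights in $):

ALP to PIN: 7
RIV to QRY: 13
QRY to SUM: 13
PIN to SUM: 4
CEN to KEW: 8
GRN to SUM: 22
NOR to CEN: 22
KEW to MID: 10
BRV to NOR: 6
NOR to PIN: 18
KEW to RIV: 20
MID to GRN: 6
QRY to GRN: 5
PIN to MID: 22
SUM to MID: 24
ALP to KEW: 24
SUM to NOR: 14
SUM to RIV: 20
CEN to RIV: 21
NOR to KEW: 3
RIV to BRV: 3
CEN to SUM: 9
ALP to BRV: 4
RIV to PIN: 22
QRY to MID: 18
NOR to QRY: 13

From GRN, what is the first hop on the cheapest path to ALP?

Compare a few routes:
GRN → QRY → RIV → BRV → ALP: 5+13+3+4 = 25
GRN → QRY → NOR → BRV → ALP: 5+13+6+4 = 28
Cheapest is GRN → QRY → RIV → BRV → ALP at $25.
So from GRN the first move is to QRY.

QRY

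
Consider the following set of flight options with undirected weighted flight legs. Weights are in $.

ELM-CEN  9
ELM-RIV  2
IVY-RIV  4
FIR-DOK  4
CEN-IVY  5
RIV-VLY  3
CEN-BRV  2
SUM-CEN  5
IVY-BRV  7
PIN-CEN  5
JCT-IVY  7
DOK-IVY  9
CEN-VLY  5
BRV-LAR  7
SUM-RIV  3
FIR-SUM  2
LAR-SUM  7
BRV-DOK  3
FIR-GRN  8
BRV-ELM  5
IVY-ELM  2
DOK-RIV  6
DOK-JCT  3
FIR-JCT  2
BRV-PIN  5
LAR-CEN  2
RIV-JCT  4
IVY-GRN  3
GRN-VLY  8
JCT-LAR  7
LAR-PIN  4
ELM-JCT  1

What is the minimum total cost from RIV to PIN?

$12

Running Dijkstra from RIV:
RIV: 0
ELM: 2  (via RIV)
VLY: 3  (via RIV)
SUM: 3  (via RIV)
JCT: 3  (via ELM)
IVY: 4  (via RIV)
FIR: 5  (via SUM)
DOK: 6  (via RIV)
BRV: 7  (via ELM)
GRN: 7  (via IVY)
CEN: 8  (via VLY)
LAR: 10  (via SUM)
PIN: 12  (via BRV)
Shortest route: RIV → ELM → BRV → PIN = $12.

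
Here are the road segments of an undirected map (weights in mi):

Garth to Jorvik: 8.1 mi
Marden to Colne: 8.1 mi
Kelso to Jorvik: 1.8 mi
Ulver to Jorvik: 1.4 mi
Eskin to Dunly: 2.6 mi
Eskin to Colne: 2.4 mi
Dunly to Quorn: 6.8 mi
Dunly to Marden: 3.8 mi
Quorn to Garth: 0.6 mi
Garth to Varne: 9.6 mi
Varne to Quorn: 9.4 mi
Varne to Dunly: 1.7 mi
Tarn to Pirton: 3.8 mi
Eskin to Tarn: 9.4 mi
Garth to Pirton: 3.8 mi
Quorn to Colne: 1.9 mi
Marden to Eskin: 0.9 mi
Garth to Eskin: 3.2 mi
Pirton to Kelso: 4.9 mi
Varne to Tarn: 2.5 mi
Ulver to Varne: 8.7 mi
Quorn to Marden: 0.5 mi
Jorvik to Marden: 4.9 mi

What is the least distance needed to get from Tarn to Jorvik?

10.5 mi

Compare a few routes:
Tarn–Pirton–Kelso–Jorvik: 3.8+4.9+1.8 = 10.5
Tarn–Varne–Ulver–Jorvik: 2.5+8.7+1.4 = 12.6
The minimum is 10.5 mi via Tarn–Pirton–Kelso–Jorvik.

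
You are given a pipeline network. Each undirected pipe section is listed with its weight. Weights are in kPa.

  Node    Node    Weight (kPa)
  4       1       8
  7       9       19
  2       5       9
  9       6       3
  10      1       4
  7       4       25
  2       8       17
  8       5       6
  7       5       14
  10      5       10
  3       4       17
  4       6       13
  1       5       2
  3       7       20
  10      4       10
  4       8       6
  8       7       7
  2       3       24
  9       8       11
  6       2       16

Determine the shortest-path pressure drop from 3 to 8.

23 kPa

Compare a few routes:
3 → 4 → 8: 17+6 = 23
3 → 7 → 8: 20+7 = 27
Cheapest is 3 → 4 → 8 at 23 kPa.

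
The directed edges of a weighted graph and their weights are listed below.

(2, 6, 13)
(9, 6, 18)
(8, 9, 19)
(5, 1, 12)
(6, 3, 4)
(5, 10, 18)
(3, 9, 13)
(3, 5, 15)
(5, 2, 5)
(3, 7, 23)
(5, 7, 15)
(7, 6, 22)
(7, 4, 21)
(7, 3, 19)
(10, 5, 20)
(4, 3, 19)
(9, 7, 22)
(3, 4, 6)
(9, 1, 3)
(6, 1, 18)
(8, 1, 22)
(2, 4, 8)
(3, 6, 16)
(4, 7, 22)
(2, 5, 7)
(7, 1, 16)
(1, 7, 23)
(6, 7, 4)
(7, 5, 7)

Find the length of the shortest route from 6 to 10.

Candidate routes:
6 - 3 - 5 - 10: 4+15+18 = 37
6 - 3 - 7 - 5 - 10: 4+23+7+18 = 52
6 - 7 - 5 - 10: 4+7+18 = 29
The minimum is 29 via 6 - 7 - 5 - 10.

29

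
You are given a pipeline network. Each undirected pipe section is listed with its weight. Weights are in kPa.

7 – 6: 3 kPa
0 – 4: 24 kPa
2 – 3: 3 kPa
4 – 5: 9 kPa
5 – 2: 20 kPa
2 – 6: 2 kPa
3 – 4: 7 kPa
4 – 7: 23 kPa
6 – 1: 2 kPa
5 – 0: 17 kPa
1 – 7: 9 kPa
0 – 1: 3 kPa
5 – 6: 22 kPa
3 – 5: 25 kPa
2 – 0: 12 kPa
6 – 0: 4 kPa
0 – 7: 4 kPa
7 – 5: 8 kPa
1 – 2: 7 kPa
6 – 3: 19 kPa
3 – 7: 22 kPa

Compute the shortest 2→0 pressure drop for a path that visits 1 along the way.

Shortest 2→1: 2 → 6 → 1 = 4
Shortest 1→0: 1 → 0 = 3
Total via 1: 4 + 3 = 7 kPa.

7 kPa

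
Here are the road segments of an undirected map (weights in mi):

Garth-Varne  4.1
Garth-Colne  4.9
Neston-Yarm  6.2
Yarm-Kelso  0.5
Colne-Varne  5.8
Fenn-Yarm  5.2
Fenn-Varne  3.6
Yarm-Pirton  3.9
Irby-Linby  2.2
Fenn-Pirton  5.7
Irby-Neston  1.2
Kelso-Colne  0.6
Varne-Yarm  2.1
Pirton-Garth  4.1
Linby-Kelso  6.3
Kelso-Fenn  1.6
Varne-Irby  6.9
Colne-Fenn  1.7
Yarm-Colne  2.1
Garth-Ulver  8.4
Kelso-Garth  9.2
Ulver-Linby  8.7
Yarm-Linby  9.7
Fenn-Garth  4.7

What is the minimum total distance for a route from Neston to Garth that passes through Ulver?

Shortest Neston→Ulver: Neston–Irby–Linby–Ulver = 12.1
Shortest Ulver→Garth: Ulver–Garth = 8.4
Total via Ulver: 12.1 + 8.4 = 20.5 mi.

20.5 mi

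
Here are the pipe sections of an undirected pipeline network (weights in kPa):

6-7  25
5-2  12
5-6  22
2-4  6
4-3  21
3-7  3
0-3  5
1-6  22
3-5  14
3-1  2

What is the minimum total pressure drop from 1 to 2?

Running Dijkstra from 1:
1: 0
3: 2  (via 1)
7: 5  (via 3)
0: 7  (via 3)
5: 16  (via 3)
6: 22  (via 1)
4: 23  (via 3)
2: 28  (via 5)
Shortest route: 1 → 3 → 5 → 2 = 28 kPa.

28 kPa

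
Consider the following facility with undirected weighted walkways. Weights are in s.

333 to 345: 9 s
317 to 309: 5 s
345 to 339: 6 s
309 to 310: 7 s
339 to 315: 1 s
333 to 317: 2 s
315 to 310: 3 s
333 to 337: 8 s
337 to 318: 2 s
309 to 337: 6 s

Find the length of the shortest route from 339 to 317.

16 s

Enumerating some paths:
339 - 315 - 310 - 309 - 337 - 333 - 317: 1+3+7+6+8+2 = 27
339 - 345 - 333 - 337 - 309 - 317: 6+9+8+6+5 = 34
339 - 315 - 310 - 309 - 317: 1+3+7+5 = 16
339 - 345 - 333 - 317: 6+9+2 = 17
The minimum is 16 s via 339 - 315 - 310 - 309 - 317.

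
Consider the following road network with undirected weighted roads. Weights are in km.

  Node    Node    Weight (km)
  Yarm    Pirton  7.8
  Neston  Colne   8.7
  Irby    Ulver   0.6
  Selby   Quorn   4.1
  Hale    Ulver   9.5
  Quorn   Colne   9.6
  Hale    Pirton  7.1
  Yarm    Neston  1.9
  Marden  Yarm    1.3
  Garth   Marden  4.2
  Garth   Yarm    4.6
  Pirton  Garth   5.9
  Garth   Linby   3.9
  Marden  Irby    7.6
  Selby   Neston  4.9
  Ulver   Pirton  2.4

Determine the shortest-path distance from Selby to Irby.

15.7 km

Shortest distances from Selby:
Selby: 0
Quorn: 4.1  (via Selby)
Neston: 4.9  (via Selby)
Yarm: 6.8  (via Neston)
Marden: 8.1  (via Yarm)
Garth: 11.4  (via Yarm)
Colne: 13.6  (via Neston)
Pirton: 14.6  (via Yarm)
Linby: 15.3  (via Garth)
Irby: 15.7  (via Marden)
Shortest route: Selby–Neston–Yarm–Marden–Irby = 15.7 km.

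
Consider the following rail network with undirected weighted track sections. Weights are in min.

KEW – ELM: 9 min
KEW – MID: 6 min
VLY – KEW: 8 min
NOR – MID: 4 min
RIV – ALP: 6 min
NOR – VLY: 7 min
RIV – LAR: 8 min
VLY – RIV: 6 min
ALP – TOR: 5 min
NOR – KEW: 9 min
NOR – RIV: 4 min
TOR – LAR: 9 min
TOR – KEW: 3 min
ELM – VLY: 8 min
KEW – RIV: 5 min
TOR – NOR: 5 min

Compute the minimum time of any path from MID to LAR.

16 min

Shortest distances from MID:
MID: 0
NOR: 4  (via MID)
KEW: 6  (via MID)
RIV: 8  (via NOR)
TOR: 9  (via NOR)
VLY: 11  (via NOR)
ALP: 14  (via RIV)
ELM: 15  (via KEW)
LAR: 16  (via RIV)
Shortest route: MID → NOR → RIV → LAR = 16 min.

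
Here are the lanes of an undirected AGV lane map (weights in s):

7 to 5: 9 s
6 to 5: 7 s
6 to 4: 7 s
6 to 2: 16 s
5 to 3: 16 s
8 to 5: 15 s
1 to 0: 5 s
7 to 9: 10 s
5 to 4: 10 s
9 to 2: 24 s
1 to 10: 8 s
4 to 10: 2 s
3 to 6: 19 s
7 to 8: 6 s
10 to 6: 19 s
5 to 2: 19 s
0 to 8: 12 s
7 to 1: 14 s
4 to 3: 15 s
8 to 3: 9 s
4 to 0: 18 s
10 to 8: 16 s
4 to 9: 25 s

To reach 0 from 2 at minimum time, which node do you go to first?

Compare a few routes:
2–6–4–10–1–0: 16+7+2+8+5 = 38
2–6–4–0: 16+7+18 = 41
The minimum is 38 s via 2–6–4–10–1–0.
So from 2 the first move is to 6.

6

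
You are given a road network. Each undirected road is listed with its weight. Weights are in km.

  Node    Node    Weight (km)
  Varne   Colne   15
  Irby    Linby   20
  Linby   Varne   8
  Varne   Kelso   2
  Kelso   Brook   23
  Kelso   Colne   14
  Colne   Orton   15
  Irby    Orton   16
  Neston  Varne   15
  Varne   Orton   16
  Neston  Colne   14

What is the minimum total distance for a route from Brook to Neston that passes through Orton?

70 km

Best Brook to Orton: Brook → Kelso → Varne → Orton costing 41
Best Orton to Neston: Orton → Colne → Neston costing 29
Total via Orton: 41 + 29 = 70 km.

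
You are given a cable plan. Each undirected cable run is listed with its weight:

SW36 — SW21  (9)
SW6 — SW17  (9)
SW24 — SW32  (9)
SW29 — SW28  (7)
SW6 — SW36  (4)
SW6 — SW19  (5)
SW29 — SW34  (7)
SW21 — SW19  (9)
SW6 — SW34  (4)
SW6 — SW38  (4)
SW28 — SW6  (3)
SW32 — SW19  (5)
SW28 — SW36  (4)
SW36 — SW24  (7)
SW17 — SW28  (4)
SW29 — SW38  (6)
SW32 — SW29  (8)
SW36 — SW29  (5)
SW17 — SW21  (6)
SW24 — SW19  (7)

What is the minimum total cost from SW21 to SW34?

Enumerating some paths:
SW21 → SW19 → SW6 → SW34: 9+5+4 = 18
SW21 → SW36 → SW6 → SW34: 9+4+4 = 17
Cheapest is SW21 → SW36 → SW6 → SW34 at 17.

17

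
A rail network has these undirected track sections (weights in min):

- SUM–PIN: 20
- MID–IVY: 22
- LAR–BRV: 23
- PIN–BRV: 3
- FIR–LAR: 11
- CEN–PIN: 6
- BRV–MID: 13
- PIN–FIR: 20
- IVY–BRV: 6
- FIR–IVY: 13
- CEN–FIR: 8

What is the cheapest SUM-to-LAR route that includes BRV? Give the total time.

Shortest SUM→BRV: SUM → PIN → BRV = 23
Best BRV to LAR: BRV → LAR costing 23
Total via BRV: 23 + 23 = 46 min.

46 min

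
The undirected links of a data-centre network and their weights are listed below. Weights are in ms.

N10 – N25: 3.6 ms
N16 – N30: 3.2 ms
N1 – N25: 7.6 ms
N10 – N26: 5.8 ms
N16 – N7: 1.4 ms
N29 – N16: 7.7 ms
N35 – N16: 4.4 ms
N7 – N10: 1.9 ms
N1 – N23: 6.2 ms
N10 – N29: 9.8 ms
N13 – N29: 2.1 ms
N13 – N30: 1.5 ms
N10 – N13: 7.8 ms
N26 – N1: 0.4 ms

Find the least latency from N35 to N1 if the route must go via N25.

Shortest N35→N25: N35 → N16 → N7 → N10 → N25 = 11.3
Best N25 to N1: N25 → N1 costing 7.6
Total via N25: 11.3 + 7.6 = 18.9 ms.

18.9 ms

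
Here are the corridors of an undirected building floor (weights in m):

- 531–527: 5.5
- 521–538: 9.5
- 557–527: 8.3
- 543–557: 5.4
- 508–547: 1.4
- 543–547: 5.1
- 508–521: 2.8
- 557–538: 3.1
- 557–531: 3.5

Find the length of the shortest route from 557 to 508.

Settle nodes by increasing distance from 557:
557: 0
538: 3.1  (via 557)
531: 3.5  (via 557)
543: 5.4  (via 557)
527: 8.3  (via 557)
547: 10.5  (via 543)
508: 11.9  (via 547)
Shortest route: 557 → 543 → 547 → 508 = 11.9 m.

11.9 m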